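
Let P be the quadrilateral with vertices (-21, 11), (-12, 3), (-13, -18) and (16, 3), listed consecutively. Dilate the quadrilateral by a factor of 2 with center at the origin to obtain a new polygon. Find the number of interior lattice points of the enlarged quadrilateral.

1621

The shoelace formula gives twice the area as |((-21)·3 − (-12)·11) + ((-12)·(-18) − (-13)·3) + ((-13)·3 − 16·(-18)) + (16·11 − (-21)·3)| = 812, so the area is 406.
The number of boundary lattice points is Σ gcd(|Δx|,|Δy|) = gcd(9,8) + gcd(1,21) + gcd(29,21) + gcd(37,8) = 1+1+1+1 = 4.
Scaling by 2 multiplies the area by 2² = 4 (so the new area is 1624) and multiplies the boundary lattice-point count by 2, giving 8.
By Pick's theorem, the interior count of the dilated polygon is 1624 − 8/2 + 1 = 1621.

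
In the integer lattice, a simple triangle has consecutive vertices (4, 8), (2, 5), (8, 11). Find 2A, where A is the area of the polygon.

6

The shoelace formula gives twice the area as |[4·5 − 2·8] + [2·11 − 8·5] + [8·8 − 4·11]| = 6, so the area is 3.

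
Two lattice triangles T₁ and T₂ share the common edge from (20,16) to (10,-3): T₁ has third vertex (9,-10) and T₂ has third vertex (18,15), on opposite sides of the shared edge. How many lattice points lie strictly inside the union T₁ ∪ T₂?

38

The union is the simple quadrilateral with vertices (20,16), (9,-10), (10,-3), (18,15) in order.
By the shoelace formula, twice the signed area is |[20·(-10) − 9·16] + [9·(-3) − 10·(-10)] + [10·15 − 18·(-3)] + [18·16 − 20·15]| = 79, so the area is 39.5.
The number of boundary lattice points is Σ gcd(|Δx|,|Δy|) = gcd(11,26) + gcd(1,7) + gcd(8,18) + gcd(2,1) = 1+1+2+1 = 5.
By Pick's theorem I = A − B/2 + 1 = 39.5 − 5/2 + 1 = 38.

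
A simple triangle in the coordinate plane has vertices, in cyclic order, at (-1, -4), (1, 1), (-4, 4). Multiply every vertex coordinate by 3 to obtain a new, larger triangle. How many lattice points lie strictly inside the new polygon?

By the shoelace formula, twice the signed area is |((-1)·1 − 1·(-4)) + (1·4 − (-4)·1) + ((-4)·(-4) − (-1)·4)| = 31, so the area is 15.5.
Along each edge there are gcd(|Δx|,|Δy|)+1 lattice points, so counting each shared vertex once the boundary has gcd(2,5) + gcd(5,3) + gcd(3,8) = 1+1+1 = 3.
Scaling by 3 multiplies the area by 3² = 9 (so the new area is 279/2) and multiplies the boundary lattice-point count by 3, giving 9.
By Pick's theorem, the interior count of the dilated polygon is 279/2 − 9/2 + 1 = 136.

136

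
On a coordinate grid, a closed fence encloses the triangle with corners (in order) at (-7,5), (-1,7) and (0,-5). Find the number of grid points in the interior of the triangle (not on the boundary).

The shoelace formula gives twice the area as |((-7)·7 − (-1)·5) + ((-1)·(-5) − 0·7) + (0·5 − (-7)·(-5))| = 74, so the area is 37.
Along each edge there are gcd(|Δx|,|Δy|)+1 lattice points, so counting each shared vertex once the boundary has gcd(6,2) + gcd(1,12) + gcd(7,10) = 2+1+1 = 4.
By Pick's theorem A = I + B/2 − 1, so I = 37 − 4/2 + 1 = 36.

36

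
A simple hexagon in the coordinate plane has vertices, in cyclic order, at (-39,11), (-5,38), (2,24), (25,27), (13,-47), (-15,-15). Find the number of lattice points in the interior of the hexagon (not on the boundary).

Using the shoelace formula, 2A = |[(-39)·38 − (-5)·11] + [(-5)·24 − 2·38] + [2·27 − 25·24] + [25·(-47) − 13·27] + [13·(-15) − (-15)·(-47)] + [(-15)·11 − (-39)·(-15)]| = 5345, so the area is 2672.5.
Along each edge there are gcd(|Δx|,|Δy|)+1 lattice points, so counting each shared vertex once the boundary has gcd(34,27) + gcd(7,14) + gcd(23,3) + gcd(12,74) + gcd(28,32) + gcd(24,26) = 1+7+1+2+4+2 = 17.
By Pick's theorem A = I + B/2 − 1, so I = 2672.5 − 17/2 + 1 = 2665.

2665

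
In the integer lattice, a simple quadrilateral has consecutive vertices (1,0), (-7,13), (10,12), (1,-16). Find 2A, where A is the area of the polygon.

By the shoelace formula, twice the signed area is |[1·13 − (-7)·0] + [(-7)·12 − 10·13] + [10·(-16) − 1·12] + [1·0 − 1·(-16)]| = 357, so the area is 357/2.

357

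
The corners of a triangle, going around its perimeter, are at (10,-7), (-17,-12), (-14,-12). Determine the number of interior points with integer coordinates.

The shoelace formula gives twice the area as |[10·(-12) − (-17)·(-7)] + [(-17)·(-12) − (-14)·(-12)] + [(-14)·(-7) − 10·(-12)]| = 15, so the area is 7.5.
The number of boundary lattice points is Σ gcd(|Δx|,|Δy|) = gcd(27,5) + gcd(3,0) + gcd(24,5) = 1+3+1 = 5.
By Pick's theorem A = I + B/2 − 1, so I = 7.5 − 5/2 + 1 = 6.

6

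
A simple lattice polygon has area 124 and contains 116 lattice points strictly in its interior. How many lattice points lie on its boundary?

Pick's theorem gives A = I + B/2 − 1, so B = 2(A − I + 1) = 2(124 − 116 + 1) = 18.

18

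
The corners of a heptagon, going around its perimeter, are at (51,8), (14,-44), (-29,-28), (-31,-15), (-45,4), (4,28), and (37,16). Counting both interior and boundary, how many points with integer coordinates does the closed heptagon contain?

4018

By the shoelace formula, twice the signed area is |(51·(-44) − 14·8) + (14·(-28) − (-29)·(-44)) + ((-29)·(-15) − (-31)·(-28)) + ((-31)·4 − (-45)·(-15)) + ((-45)·28 − 4·4) + (4·16 − 37·28) + (37·8 − 51·16)| = 8024, so the area is 4012.
Along each edge there are gcd(|Δx|,|Δy|)+1 lattice points, so counting each shared vertex once the boundary has gcd(37,52) + gcd(43,16) + gcd(2,13) + gcd(14,19) + gcd(49,24) + gcd(33,12) + gcd(14,8) = 1+1+1+1+1+3+2 = 10.
Pick's theorem gives I = A − B/2 + 1 = 4012 − 10/2 + 1 = 4008, so the closed region contains I + B = 4008 + 10 = 4018 lattice points.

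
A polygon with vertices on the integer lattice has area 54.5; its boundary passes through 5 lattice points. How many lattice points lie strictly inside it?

53

Pick's theorem A = I + B/2 − 1 rearranges to I = A − B/2 + 1 = 54.5 − 5/2 + 1 = 53.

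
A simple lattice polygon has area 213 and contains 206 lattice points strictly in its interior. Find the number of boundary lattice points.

Pick's theorem gives A = I + B/2 − 1, so B = 2(A − I + 1) = 2(213 − 206 + 1) = 16.

16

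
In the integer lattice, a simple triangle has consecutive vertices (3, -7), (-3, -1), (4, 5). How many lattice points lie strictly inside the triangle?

By the shoelace formula, twice the signed area is |[3·(-1) − (-3)·(-7)] + [(-3)·5 − 4·(-1)] + [4·(-7) − 3·5]| = 78, so the area is 39.
Along each edge there are gcd(|Δx|,|Δy|)+1 lattice points, so counting each shared vertex once the boundary has gcd(6,6) + gcd(7,6) + gcd(1,12) = 6+1+1 = 8.
By Pick's theorem A = I + B/2 − 1, so I = 39 − 8/2 + 1 = 36.

36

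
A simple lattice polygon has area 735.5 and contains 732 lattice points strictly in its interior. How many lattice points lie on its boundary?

Pick's theorem gives A = I + B/2 − 1, so B = 2(A − I + 1) = 2(735.5 − 732 + 1) = 9.

9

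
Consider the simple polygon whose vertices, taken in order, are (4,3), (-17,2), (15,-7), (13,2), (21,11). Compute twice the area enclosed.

389

The shoelace formula gives twice the area as |[4·2 − (-17)·3] + [(-17)·(-7) − 15·2] + [15·2 − 13·(-7)] + [13·11 − 21·2] + [21·3 − 4·11]| = 389, so the area is 389/2.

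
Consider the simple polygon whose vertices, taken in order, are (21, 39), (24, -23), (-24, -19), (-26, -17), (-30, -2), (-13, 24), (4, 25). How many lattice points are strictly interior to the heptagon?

By the shoelace formula, twice the signed area is |[21·(-23) − 24·39] + [24·(-19) − (-24)·(-23)] + [(-24)·(-17) − (-26)·(-19)] + [(-26)·(-2) − (-30)·(-17)] + [(-30)·24 − (-13)·(-2)] + [(-13)·25 − 4·24] + [4·39 − 21·25]| = 4507, so the area is 2253.5.
Summing gcd(|Δx|,|Δy|) over the edges gives the boundary count: gcd(3,62) + gcd(48,4) + gcd(2,2) + gcd(4,15) + gcd(17,26) + gcd(17,1) + gcd(17,14) = 1+4+2+1+1+1+1 = 11.
By Pick's theorem A = I + B/2 − 1, so I = 2253.5 − 11/2 + 1 = 2249.

2249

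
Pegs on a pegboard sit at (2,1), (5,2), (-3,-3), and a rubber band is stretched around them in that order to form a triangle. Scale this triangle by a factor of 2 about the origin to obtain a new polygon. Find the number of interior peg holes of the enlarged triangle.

Using the shoelace formula, 2A = |[2·2 − 5·1] + [5·(-3) − (-3)·2] + [(-3)·1 − 2·(-3)]| = 7, so the area is 7/2.
Along each edge there are gcd(|Δx|,|Δy|)+1 lattice points, so counting each shared vertex once the boundary has gcd(3,1) + gcd(8,5) + gcd(5,4) = 1+1+1 = 3.
Scaling by 2 multiplies the area by 2² = 4 (so the new area is 14) and multiplies the boundary lattice-point count by 2, giving 6.
By Pick's theorem, the interior count of the dilated polygon is 14 − 6/2 + 1 = 12.

12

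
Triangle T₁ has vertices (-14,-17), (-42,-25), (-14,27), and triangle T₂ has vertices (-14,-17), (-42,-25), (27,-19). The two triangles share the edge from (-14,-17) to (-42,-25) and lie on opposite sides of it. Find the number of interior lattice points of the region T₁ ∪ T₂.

The union is the simple quadrilateral with vertices (-14,-17), (-14,27), (-42,-25), (27,-19) in order.
Using the shoelace formula, 2A = |[(-14)·27 − (-14)·(-17)] + [(-14)·(-25) − (-42)·27] + [(-42)·(-19) − 27·(-25)] + [27·(-17) − (-14)·(-19)]| = 1616, so the area is 808.
Summing gcd(|Δx|,|Δy|) over the edges gives the boundary count: gcd(0,44) + gcd(28,52) + gcd(69,6) + gcd(41,2) = 44+4+3+1 = 52.
By Pick's theorem I = A − B/2 + 1 = 808 − 52/2 + 1 = 783.

783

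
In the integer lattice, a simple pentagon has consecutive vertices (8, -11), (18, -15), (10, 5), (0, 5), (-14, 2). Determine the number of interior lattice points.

By the shoelace formula, twice the signed area is |(8·(-15) − 18·(-11)) + (18·5 − 10·(-15)) + (10·5 − 0·5) + (0·2 − (-14)·5) + ((-14)·(-11) − 8·2)| = 576, so the area is 288.
Summing gcd(|Δx|,|Δy|) over the edges gives the boundary count: gcd(10,4) + gcd(8,20) + gcd(10,0) + gcd(14,3) + gcd(22,13) = 2+4+10+1+1 = 18.
By Pick's theorem A = I + B/2 − 1, so I = 288 − 18/2 + 1 = 280.

280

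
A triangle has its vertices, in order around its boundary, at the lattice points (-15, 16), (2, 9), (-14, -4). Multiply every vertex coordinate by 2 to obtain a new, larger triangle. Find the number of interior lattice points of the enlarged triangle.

664

Using the shoelace formula, 2A = |((-15)·9 − 2·16) + (2·(-4) − (-14)·9) + ((-14)·16 − (-15)·(-4))| = 333, so the area is 166.5.
Summing gcd(|Δx|,|Δy|) over the edges gives the boundary count: gcd(17,7) + gcd(16,13) + gcd(1,20) = 1+1+1 = 3.
Scaling by 2 multiplies the area by 2² = 4 (so the new area is 666) and multiplies the boundary lattice-point count by 2, giving 6.
By Pick's theorem, the interior count of the dilated polygon is 666 − 6/2 + 1 = 664.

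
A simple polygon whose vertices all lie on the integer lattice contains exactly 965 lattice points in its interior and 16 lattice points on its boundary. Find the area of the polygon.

972

By Pick's theorem, A = I + B/2 − 1 = 965 + 16/2 − 1 = 972.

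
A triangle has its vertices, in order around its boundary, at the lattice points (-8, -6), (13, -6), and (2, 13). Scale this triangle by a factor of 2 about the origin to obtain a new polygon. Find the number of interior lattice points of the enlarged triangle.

776

By the shoelace formula, twice the signed area is |((-8)·(-6) − 13·(-6)) + (13·13 − 2·(-6)) + (2·(-6) − (-8)·13)| = 399, so the area is 399/2.
Summing gcd(|Δx|,|Δy|) over the edges gives the boundary count: gcd(21,0) + gcd(11,19) + gcd(10,19) = 21+1+1 = 23.
Scaling by 2 multiplies the area by 2² = 4 (so the new area is 798) and multiplies the boundary lattice-point count by 2, giving 46.
By Pick's theorem, the interior count of the dilated polygon is 798 − 46/2 + 1 = 776.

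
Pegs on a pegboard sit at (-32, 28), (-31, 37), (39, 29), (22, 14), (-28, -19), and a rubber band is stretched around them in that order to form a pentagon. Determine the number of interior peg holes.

The shoelace formula gives twice the area as |[(-32)·37 − (-31)·28] + [(-31)·29 − 39·37] + [39·14 − 22·29] + [22·(-19) − (-28)·14] + [(-28)·28 − (-32)·(-19)]| = 4168, so the area is 2084.
Summing gcd(|Δx|,|Δy|) over the edges gives the boundary count: gcd(1,9) + gcd(70,8) + gcd(17,15) + gcd(50,33) + gcd(4,47) = 1+2+1+1+1 = 6.
Pick's theorem gives I = A − B/2 + 1 = 2084 − 6/2 + 1 = 2082.

2082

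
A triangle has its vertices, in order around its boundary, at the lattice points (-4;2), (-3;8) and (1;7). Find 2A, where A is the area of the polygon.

25

Using the shoelace formula, 2A = |((-4)·8 − (-3)·2) + ((-3)·7 − 1·8) + (1·2 − (-4)·7)| = 25, so the area is 12.5.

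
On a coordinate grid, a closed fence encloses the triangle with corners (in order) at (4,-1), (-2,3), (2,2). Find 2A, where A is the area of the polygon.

By the shoelace formula, twice the signed area is |(4·3 − (-2)·(-1)) + ((-2)·2 − 2·3) + (2·(-1) − 4·2)| = 10, so the area is 5.

10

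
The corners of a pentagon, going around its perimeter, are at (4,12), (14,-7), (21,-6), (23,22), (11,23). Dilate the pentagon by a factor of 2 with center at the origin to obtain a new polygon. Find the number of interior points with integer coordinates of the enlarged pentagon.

Using the shoelace formula, 2A = |[4·(-7) − 14·12] + [14·(-6) − 21·(-7)] + [21·22 − 23·(-6)] + [23·23 − 11·22] + [11·12 − 4·23]| = 794, so the area is 397.
The number of boundary lattice points is Σ gcd(|Δx|,|Δy|) = gcd(10,19) + gcd(7,1) + gcd(2,28) + gcd(12,1) + gcd(7,11) = 1+1+2+1+1 = 6.
Scaling by 2 multiplies the area by 2² = 4 (so the new area is 1588) and multiplies the boundary lattice-point count by 2, giving 12.
By Pick's theorem, the interior count of the dilated polygon is 1588 − 12/2 + 1 = 1583.

1583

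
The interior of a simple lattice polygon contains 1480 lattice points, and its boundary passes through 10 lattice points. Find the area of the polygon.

Pick's theorem states A = I + B/2 − 1, so A = 1480 + 10/2 − 1 = 1484.

1484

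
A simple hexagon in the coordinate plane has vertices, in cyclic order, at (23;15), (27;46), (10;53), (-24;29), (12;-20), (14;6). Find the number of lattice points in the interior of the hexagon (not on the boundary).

1864

Using the shoelace formula, 2A = |[23·46 − 27·15] + [27·53 − 10·46] + [10·29 − (-24)·53] + [(-24)·(-20) − 12·29] + [12·6 − 14·(-20)] + [14·15 − 23·6]| = 3742, so the area is 1871.
The number of boundary lattice points is Σ gcd(|Δx|,|Δy|) = gcd(4,31) + gcd(17,7) + gcd(34,24) + gcd(36,49) + gcd(2,26) + gcd(9,9) = 1+1+2+1+2+9 = 16.
By Pick's theorem A = I + B/2 − 1, so I = 1871 − 16/2 + 1 = 1864.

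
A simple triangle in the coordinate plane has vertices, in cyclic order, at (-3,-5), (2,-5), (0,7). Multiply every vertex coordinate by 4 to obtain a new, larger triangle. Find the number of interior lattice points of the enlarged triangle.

The shoelace formula gives twice the area as |((-3)·(-5) − 2·(-5)) + (2·7 − 0·(-5)) + (0·(-5) − (-3)·7)| = 60, so the area is 30.
Along each edge there are gcd(|Δx|,|Δy|)+1 lattice points, so counting each shared vertex once the boundary has gcd(5,0) + gcd(2,12) + gcd(3,12) = 5+2+3 = 10.
Scaling by 4 multiplies the area by 4² = 16 (so the new area is 480) and multiplies the boundary lattice-point count by 4, giving 40.
By Pick's theorem, the interior count of the dilated polygon is 480 − 40/2 + 1 = 461.

461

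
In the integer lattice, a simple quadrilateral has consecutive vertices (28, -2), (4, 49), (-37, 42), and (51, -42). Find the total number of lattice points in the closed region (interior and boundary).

1929

Using the shoelace formula, 2A = |[28·49 − 4·(-2)] + [4·42 − (-37)·49] + [(-37)·(-42) − 51·42] + [51·(-2) − 28·(-42)]| = 3847, so the area is 1923.5.
The number of boundary lattice points is Σ gcd(|Δx|,|Δy|) = gcd(24,51) + gcd(41,7) + gcd(88,84) + gcd(23,40) = 3+1+4+1 = 9.
Pick's theorem gives I = A − B/2 + 1 = 1923.5 − 9/2 + 1 = 1920, so the closed region contains I + B = 1920 + 9 = 1929 lattice points.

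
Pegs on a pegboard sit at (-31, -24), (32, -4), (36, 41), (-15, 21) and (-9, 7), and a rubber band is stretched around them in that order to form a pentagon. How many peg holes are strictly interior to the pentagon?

2116

By the shoelace formula, twice the signed area is |((-31)·(-4) − 32·(-24)) + (32·41 − 36·(-4)) + (36·21 − (-15)·41) + ((-15)·7 − (-9)·21) + ((-9)·(-24) − (-31)·7)| = 4236, so the area is 2118.
Along each edge there are gcd(|Δx|,|Δy|)+1 lattice points, so counting each shared vertex once the boundary has gcd(63,20) + gcd(4,45) + gcd(51,20) + gcd(6,14) + gcd(22,31) = 1+1+1+2+1 = 6.
Pick's theorem gives I = A − B/2 + 1 = 2118 − 6/2 + 1 = 2116.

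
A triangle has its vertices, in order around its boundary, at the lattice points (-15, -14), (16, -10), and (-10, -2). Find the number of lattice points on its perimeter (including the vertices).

The number of boundary lattice points is Σ gcd(|Δx|,|Δy|) = gcd(31,4) + gcd(26,8) + gcd(5,12) = 1+2+1 = 4.

4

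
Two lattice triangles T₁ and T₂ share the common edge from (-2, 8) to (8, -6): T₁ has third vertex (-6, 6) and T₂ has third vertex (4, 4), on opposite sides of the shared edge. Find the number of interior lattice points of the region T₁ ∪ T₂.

57

The union is the simple quadrilateral with vertices (-2, 8), (-6, 6), (8, -6), (4, 4) in order.
By the shoelace formula, twice the signed area is |[(-2)·6 − (-6)·8] + [(-6)·(-6) − 8·6] + [8·4 − 4·(-6)] + [4·8 − (-2)·4]| = 120, so the area is 60.
Along each edge there are gcd(|Δx|,|Δy|)+1 lattice points, so counting each shared vertex once the boundary has gcd(4,2) + gcd(14,12) + gcd(4,10) + gcd(6,4) = 2+2+2+2 = 8.
By Pick's theorem I = A − B/2 + 1 = 60 − 8/2 + 1 = 57.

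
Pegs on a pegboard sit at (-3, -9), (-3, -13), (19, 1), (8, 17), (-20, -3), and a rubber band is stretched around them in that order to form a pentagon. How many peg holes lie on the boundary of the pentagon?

12

Along each edge there are gcd(|Δx|,|Δy|)+1 lattice points, so counting each shared vertex once the boundary has gcd(0,4) + gcd(22,14) + gcd(11,16) + gcd(28,20) + gcd(17,6) = 4+2+1+4+1 = 12.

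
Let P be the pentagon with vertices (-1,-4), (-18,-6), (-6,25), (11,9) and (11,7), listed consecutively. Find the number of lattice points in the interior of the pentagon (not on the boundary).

Using the shoelace formula, 2A = |((-1)·(-6) − (-18)·(-4)) + ((-18)·25 − (-6)·(-6)) + ((-6)·9 − 11·25) + (11·7 − 11·9) + (11·(-4) − (-1)·7)| = 940, so the area is 470.
Along each edge there are gcd(|Δx|,|Δy|)+1 lattice points, so counting each shared vertex once the boundary has gcd(17,2) + gcd(12,31) + gcd(17,16) + gcd(0,2) + gcd(12,11) = 1+1+1+2+1 = 6.
Pick's theorem gives I = A − B/2 + 1 = 470 − 6/2 + 1 = 468.

468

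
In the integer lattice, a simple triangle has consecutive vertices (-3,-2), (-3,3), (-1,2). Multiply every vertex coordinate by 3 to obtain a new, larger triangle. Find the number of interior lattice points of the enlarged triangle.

The shoelace formula gives twice the area as |[(-3)·3 − (-3)·(-2)] + [(-3)·2 − (-1)·3] + [(-1)·(-2) − (-3)·2]| = 10, so the area is 5.
Summing gcd(|Δx|,|Δy|) over the edges gives the boundary count: gcd(0,5) + gcd(2,1) + gcd(2,4) = 5+1+2 = 8.
Scaling by 3 multiplies the area by 3² = 9 (so the new area is 45) and multiplies the boundary lattice-point count by 3, giving 24.
By Pick's theorem, the interior count of the dilated polygon is 45 − 24/2 + 1 = 34.

34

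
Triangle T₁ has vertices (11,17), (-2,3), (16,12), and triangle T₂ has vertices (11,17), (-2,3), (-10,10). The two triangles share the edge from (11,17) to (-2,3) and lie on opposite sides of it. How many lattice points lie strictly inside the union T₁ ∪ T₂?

159

The union is the simple quadrilateral with vertices (11,17), (16,12), (-2,3), (-10,10) in order.
By the shoelace formula, twice the signed area is |[11·12 − 16·17] + [16·3 − (-2)·12] + [(-2)·10 − (-10)·3] + [(-10)·17 − 11·10]| = 338, so the area is 169.
Along each edge there are gcd(|Δx|,|Δy|)+1 lattice points, so counting each shared vertex once the boundary has gcd(5,5) + gcd(18,9) + gcd(8,7) + gcd(21,7) = 5+9+1+7 = 22.
By Pick's theorem I = A − B/2 + 1 = 169 − 22/2 + 1 = 159.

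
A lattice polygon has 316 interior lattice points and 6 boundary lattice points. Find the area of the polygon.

318

By Pick's theorem, A = I + B/2 − 1 = 316 + 6/2 − 1 = 318.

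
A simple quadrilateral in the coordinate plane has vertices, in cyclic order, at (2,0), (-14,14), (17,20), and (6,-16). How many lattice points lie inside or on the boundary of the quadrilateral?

By the shoelace formula, twice the signed area is |[2·14 − (-14)·0] + [(-14)·20 − 17·14] + [17·(-16) − 6·20] + [6·0 − 2·(-16)]| = 850, so the area is 425.
Along each edge there are gcd(|Δx|,|Δy|)+1 lattice points, so counting each shared vertex once the boundary has gcd(16,14) + gcd(31,6) + gcd(11,36) + gcd(4,16) = 2+1+1+4 = 8.
Pick's theorem gives I = A − B/2 + 1 = 425 − 8/2 + 1 = 422, so the closed region contains I + B = 422 + 8 = 430 lattice points.

430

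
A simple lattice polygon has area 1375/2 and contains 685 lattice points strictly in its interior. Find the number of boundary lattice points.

Pick's theorem gives A = I + B/2 − 1, so B = 2(A − I + 1) = 2(1375/2 − 685 + 1) = 7.

7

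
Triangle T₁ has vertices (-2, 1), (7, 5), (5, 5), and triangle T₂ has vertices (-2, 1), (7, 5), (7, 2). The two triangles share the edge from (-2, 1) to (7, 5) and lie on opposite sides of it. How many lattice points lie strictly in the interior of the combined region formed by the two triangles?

The union is the simple quadrilateral with vertices (-2, 1), (5, 5), (7, 5), (7, 2) in order.
The shoelace formula gives twice the area as |((-2)·5 − 5·1) + (5·5 − 7·5) + (7·2 − 7·5) + (7·1 − (-2)·2)| = 35, so the area is 35/2.
Along each edge there are gcd(|Δx|,|Δy|)+1 lattice points, so counting each shared vertex once the boundary has gcd(7,4) + gcd(2,0) + gcd(0,3) + gcd(9,1) = 1+2+3+1 = 7.
By Pick's theorem I = A − B/2 + 1 = 35/2 − 7/2 + 1 = 15.

15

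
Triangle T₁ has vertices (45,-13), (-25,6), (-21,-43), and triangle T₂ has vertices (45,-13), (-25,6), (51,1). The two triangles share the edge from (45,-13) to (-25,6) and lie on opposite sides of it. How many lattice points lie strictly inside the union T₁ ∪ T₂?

2220

The union is the simple quadrilateral with vertices (45,-13), (-21,-43), (-25,6), (51,1) in order.
Using the shoelace formula, 2A = |(45·(-43) − (-21)·(-13)) + ((-21)·6 − (-25)·(-43)) + ((-25)·1 − 51·6) + (51·(-13) − 45·1)| = 4448, so the area is 2224.
The number of boundary lattice points is Σ gcd(|Δx|,|Δy|) = gcd(66,30) + gcd(4,49) + gcd(76,5) + gcd(6,14) = 6+1+1+2 = 10.
By Pick's theorem I = A − B/2 + 1 = 2224 − 10/2 + 1 = 2220.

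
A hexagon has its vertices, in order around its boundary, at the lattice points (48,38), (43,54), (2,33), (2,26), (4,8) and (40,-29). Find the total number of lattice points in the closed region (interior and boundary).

Using the shoelace formula, 2A = |[48·54 − 43·38] + [43·33 − 2·54] + [2·26 − 2·33] + [2·8 − 4·26] + [4·(-29) − 40·8] + [40·38 − 48·(-29)]| = 4643, so the area is 4643/2.
Summing gcd(|Δx|,|Δy|) over the edges gives the boundary count: gcd(5,16) + gcd(41,21) + gcd(0,7) + gcd(2,18) + gcd(36,37) + gcd(8,67) = 1+1+7+2+1+1 = 13.
Pick's theorem gives I = A − B/2 + 1 = 4643/2 − 13/2 + 1 = 2316, so the closed region contains I + B = 2316 + 13 = 2329 lattice points.

2329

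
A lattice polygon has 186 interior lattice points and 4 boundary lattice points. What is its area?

By Pick's theorem, A = I + B/2 − 1 = 186 + 4/2 − 1 = 187.

187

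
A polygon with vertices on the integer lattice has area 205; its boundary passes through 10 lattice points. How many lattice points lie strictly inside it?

201

Pick's theorem A = I + B/2 − 1 rearranges to I = A − B/2 + 1 = 205 − 10/2 + 1 = 201.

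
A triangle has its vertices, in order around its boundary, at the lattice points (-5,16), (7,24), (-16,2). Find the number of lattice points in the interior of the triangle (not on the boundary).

38

Using the shoelace formula, 2A = |((-5)·24 − 7·16) + (7·2 − (-16)·24) + ((-16)·16 − (-5)·2)| = 80, so the area is 40.
Along each edge there are gcd(|Δx|,|Δy|)+1 lattice points, so counting each shared vertex once the boundary has gcd(12,8) + gcd(23,22) + gcd(11,14) = 4+1+1 = 6.
By Pick's theorem A = I + B/2 − 1, so I = 40 − 6/2 + 1 = 38.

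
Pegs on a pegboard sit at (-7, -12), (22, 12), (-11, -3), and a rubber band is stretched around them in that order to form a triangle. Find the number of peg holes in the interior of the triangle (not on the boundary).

By the shoelace formula, twice the signed area is |((-7)·12 − 22·(-12)) + (22·(-3) − (-11)·12) + ((-11)·(-12) − (-7)·(-3))| = 357, so the area is 357/2.
Summing gcd(|Δx|,|Δy|) over the edges gives the boundary count: gcd(29,24) + gcd(33,15) + gcd(4,9) = 1+3+1 = 5.
Pick's theorem gives I = A − B/2 + 1 = 357/2 − 5/2 + 1 = 177.

177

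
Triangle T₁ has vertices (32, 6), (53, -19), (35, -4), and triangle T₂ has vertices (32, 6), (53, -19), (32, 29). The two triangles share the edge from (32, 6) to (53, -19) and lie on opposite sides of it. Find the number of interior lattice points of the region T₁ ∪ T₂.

295

The union is the simple quadrilateral with vertices (32, 6), (35, -4), (53, -19), (32, 29) in order.
The shoelace formula gives twice the area as |(32·(-4) − 35·6) + (35·(-19) − 53·(-4)) + (53·29 − 32·(-19)) + (32·6 − 32·29)| = 618, so the area is 309.
Summing gcd(|Δx|,|Δy|) over the edges gives the boundary count: gcd(3,10) + gcd(18,15) + gcd(21,48) + gcd(0,23) = 1+3+3+23 = 30.
By Pick's theorem I = A − B/2 + 1 = 309 − 30/2 + 1 = 295.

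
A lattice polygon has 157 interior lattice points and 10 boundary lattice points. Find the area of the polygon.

By Pick's theorem, A = I + B/2 − 1 = 157 + 10/2 − 1 = 161.

161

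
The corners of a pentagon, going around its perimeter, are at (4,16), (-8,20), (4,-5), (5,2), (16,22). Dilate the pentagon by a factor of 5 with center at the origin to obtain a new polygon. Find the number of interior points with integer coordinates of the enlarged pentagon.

By the shoelace formula, twice the signed area is |(4·20 − (-8)·16) + ((-8)·(-5) − 4·20) + (4·2 − 5·(-5)) + (5·22 − 16·2) + (16·16 − 4·22)| = 447, so the area is 223.5.
The number of boundary lattice points is Σ gcd(|Δx|,|Δy|) = gcd(12,4) + gcd(12,25) + gcd(1,7) + gcd(11,20) + gcd(12,6) = 4+1+1+1+6 = 13.
Scaling by 5 multiplies the area by 5² = 25 (so the new area is 11175/2) and multiplies the boundary lattice-point count by 5, giving 65.
By Pick's theorem, the interior count of the dilated polygon is 11175/2 − 65/2 + 1 = 5556.

5556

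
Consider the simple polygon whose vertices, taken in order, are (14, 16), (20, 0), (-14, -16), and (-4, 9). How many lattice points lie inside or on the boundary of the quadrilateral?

516

By the shoelace formula, twice the signed area is |[14·0 − 20·16] + [20·(-16) − (-14)·0] + [(-14)·9 − (-4)·(-16)] + [(-4)·16 − 14·9]| = 1020, so the area is 510.
Along each edge there are gcd(|Δx|,|Δy|)+1 lattice points, so counting each shared vertex once the boundary has gcd(6,16) + gcd(34,16) + gcd(10,25) + gcd(18,7) = 2+2+5+1 = 10.
Pick's theorem gives I = A − B/2 + 1 = 510 − 10/2 + 1 = 506, so the closed region contains I + B = 506 + 10 = 516 lattice points.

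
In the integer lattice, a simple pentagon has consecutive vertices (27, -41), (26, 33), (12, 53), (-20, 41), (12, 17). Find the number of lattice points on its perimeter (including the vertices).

16

The number of boundary lattice points is Σ gcd(|Δx|,|Δy|) = gcd(1,74) + gcd(14,20) + gcd(32,12) + gcd(32,24) + gcd(15,58) = 1+2+4+8+1 = 16.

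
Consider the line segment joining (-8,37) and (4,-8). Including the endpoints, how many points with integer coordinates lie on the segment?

4

The number of lattice points on a segment between lattice points is gcd(|Δx|,|Δy|) + 1 = gcd(12,45) + 1 = 3 + 1 = 4.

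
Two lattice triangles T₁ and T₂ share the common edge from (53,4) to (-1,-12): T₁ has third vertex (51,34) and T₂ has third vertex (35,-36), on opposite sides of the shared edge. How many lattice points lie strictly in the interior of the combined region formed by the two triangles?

1754

The union is the simple quadrilateral with vertices (53,4), (51,34), (-1,-12), (35,-36) in order.
Using the shoelace formula, 2A = |[53·34 − 51·4] + [51·(-12) − (-1)·34] + [(-1)·(-36) − 35·(-12)] + [35·4 − 53·(-36)]| = 3524, so the area is 1762.
The number of boundary lattice points is Σ gcd(|Δx|,|Δy|) = gcd(2,30) + gcd(52,46) + gcd(36,24) + gcd(18,40) = 2+2+12+2 = 18.
By Pick's theorem I = A − B/2 + 1 = 1762 − 18/2 + 1 = 1754.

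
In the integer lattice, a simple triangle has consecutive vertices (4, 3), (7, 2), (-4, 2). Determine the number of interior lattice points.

0

Using the shoelace formula, 2A = |[4·2 − 7·3] + [7·2 − (-4)·2] + [(-4)·3 − 4·2]| = 11, so the area is 5.5.
Along each edge there are gcd(|Δx|,|Δy|)+1 lattice points, so counting each shared vertex once the boundary has gcd(3,1) + gcd(11,0) + gcd(8,1) = 1+11+1 = 13.
Pick's theorem gives I = A − B/2 + 1 = 5.5 − 13/2 + 1 = 0.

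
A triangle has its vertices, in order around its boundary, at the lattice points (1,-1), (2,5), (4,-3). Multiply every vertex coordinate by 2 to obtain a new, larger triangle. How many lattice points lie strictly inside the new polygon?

37

By the shoelace formula, twice the signed area is |(1·5 − 2·(-1)) + (2·(-3) − 4·5) + (4·(-1) − 1·(-3))| = 20, so the area is 10.
Along each edge there are gcd(|Δx|,|Δy|)+1 lattice points, so counting each shared vertex once the boundary has gcd(1,6) + gcd(2,8) + gcd(3,2) = 1+2+1 = 4.
Scaling by 2 multiplies the area by 2² = 4 (so the new area is 40) and multiplies the boundary lattice-point count by 2, giving 8.
By Pick's theorem, the interior count of the dilated polygon is 40 − 8/2 + 1 = 37.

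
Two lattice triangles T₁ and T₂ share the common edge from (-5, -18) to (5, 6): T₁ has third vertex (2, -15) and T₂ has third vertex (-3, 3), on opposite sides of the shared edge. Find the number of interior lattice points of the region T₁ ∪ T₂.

The union is the simple quadrilateral with vertices (-5, -18), (2, -15), (5, 6), (-3, 3) in order.
By the shoelace formula, twice the signed area is |((-5)·(-15) − 2·(-18)) + (2·6 − 5·(-15)) + (5·3 − (-3)·6) + ((-3)·(-18) − (-5)·3)| = 300, so the area is 150.
Along each edge there are gcd(|Δx|,|Δy|)+1 lattice points, so counting each shared vertex once the boundary has gcd(7,3) + gcd(3,21) + gcd(8,3) + gcd(2,21) = 1+3+1+1 = 6.
By Pick's theorem I = A − B/2 + 1 = 150 − 6/2 + 1 = 148.

148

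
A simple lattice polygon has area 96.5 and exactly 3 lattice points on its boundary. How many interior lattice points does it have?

From Pick's theorem, I = A − B/2 + 1 = 96.5 − 3/2 + 1 = 96.

96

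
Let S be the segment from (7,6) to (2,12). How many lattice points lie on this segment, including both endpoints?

The number of lattice points on a segment between lattice points is gcd(|Δx|,|Δy|) + 1 = gcd(5,6) + 1 = 1 + 1 = 2.

2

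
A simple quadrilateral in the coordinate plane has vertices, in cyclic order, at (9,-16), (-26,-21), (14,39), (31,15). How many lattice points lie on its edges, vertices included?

The number of boundary lattice points is Σ gcd(|Δx|,|Δy|) = gcd(35,5) + gcd(40,60) + gcd(17,24) + gcd(22,31) = 5+20+1+1 = 27.

27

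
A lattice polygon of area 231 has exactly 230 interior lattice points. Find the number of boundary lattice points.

4

Pick's theorem gives A = I + B/2 − 1, so B = 2(A − I + 1) = 2(231 − 230 + 1) = 4.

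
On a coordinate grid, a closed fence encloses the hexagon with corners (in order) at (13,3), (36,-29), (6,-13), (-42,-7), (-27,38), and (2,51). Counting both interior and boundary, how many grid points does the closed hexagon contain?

2645

Using the shoelace formula, 2A = |(13·(-29) − 36·3) + (36·(-13) − 6·(-29)) + (6·(-7) − (-42)·(-13)) + ((-42)·38 − (-27)·(-7)) + ((-27)·51 − 2·38) + (2·3 − 13·51)| = 5262, so the area is 2631.
Summing gcd(|Δx|,|Δy|) over the edges gives the boundary count: gcd(23,32) + gcd(30,16) + gcd(48,6) + gcd(15,45) + gcd(29,13) + gcd(11,48) = 1+2+6+15+1+1 = 26.
Pick's theorem gives I = A − B/2 + 1 = 2631 − 26/2 + 1 = 2619, so the closed region contains I + B = 2619 + 26 = 2645 lattice points.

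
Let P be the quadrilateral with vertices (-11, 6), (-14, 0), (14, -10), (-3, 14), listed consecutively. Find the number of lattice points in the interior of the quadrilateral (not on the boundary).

Using the shoelace formula, 2A = |((-11)·0 − (-14)·6) + ((-14)·(-10) − 14·0) + (14·14 − (-3)·(-10)) + ((-3)·6 − (-11)·14)| = 526, so the area is 263.
The number of boundary lattice points is Σ gcd(|Δx|,|Δy|) = gcd(3,6) + gcd(28,10) + gcd(17,24) + gcd(8,8) = 3+2+1+8 = 14.
Pick's theorem gives I = A − B/2 + 1 = 263 − 14/2 + 1 = 257.

257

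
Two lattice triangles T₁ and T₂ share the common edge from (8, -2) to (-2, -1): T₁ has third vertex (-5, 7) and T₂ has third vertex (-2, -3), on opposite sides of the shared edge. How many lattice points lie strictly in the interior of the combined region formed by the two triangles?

47

The union is the simple quadrilateral with vertices (8, -2), (-5, 7), (-2, -1), (-2, -3) in order.
By the shoelace formula, twice the signed area is |[8·7 − (-5)·(-2)] + [(-5)·(-1) − (-2)·7] + [(-2)·(-3) − (-2)·(-1)] + [(-2)·(-2) − 8·(-3)]| = 97, so the area is 97/2.
The number of boundary lattice points is Σ gcd(|Δx|,|Δy|) = gcd(13,9) + gcd(3,8) + gcd(0,2) + gcd(10,1) = 1+1+2+1 = 5.
By Pick's theorem I = A − B/2 + 1 = 97/2 − 5/2 + 1 = 47.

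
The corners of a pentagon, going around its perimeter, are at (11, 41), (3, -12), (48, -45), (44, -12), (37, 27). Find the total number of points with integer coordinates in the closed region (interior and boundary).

2226

By the shoelace formula, twice the signed area is |(11·(-12) − 3·41) + (3·(-45) − 48·(-12)) + (48·(-12) − 44·(-45)) + (44·27 − 37·(-12)) + (37·41 − 11·27)| = 4442, so the area is 2221.
Along each edge there are gcd(|Δx|,|Δy|)+1 lattice points, so counting each shared vertex once the boundary has gcd(8,53) + gcd(45,33) + gcd(4,33) + gcd(7,39) + gcd(26,14) = 1+3+1+1+2 = 8.
Pick's theorem gives I = A − B/2 + 1 = 2221 − 8/2 + 1 = 2218, so the closed region contains I + B = 2218 + 8 = 2226 lattice points.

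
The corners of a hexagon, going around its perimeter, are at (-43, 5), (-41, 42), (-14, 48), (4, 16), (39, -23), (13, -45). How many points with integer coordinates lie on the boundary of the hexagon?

11

Along each edge there are gcd(|Δx|,|Δy|)+1 lattice points, so counting each shared vertex once the boundary has gcd(2,37) + gcd(27,6) + gcd(18,32) + gcd(35,39) + gcd(26,22) + gcd(56,50) = 1+3+2+1+2+2 = 11.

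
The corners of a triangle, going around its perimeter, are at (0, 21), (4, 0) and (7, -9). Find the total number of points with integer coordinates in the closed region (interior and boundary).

17

By the shoelace formula, twice the signed area is |(0·0 − 4·21) + (4·(-9) − 7·0) + (7·21 − 0·(-9))| = 27, so the area is 27/2.
Summing gcd(|Δx|,|Δy|) over the edges gives the boundary count: gcd(4,21) + gcd(3,9) + gcd(7,30) = 1+3+1 = 5.
Pick's theorem gives I = A − B/2 + 1 = 27/2 − 5/2 + 1 = 12, so the closed region contains I + B = 12 + 5 = 17 lattice points.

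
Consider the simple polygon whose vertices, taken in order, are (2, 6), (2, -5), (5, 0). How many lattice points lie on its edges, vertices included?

The number of boundary lattice points is Σ gcd(|Δx|,|Δy|) = gcd(0,11) + gcd(3,5) + gcd(3,6) = 11+1+3 = 15.

15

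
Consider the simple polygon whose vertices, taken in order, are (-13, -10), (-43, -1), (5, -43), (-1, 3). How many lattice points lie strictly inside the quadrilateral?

The shoelace formula gives twice the area as |[(-13)·(-1) − (-43)·(-10)] + [(-43)·(-43) − 5·(-1)] + [5·3 − (-1)·(-43)] + [(-1)·(-10) − (-13)·3]| = 1458, so the area is 729.
The number of boundary lattice points is Σ gcd(|Δx|,|Δy|) = gcd(30,9) + gcd(48,42) + gcd(6,46) + gcd(12,13) = 3+6+2+1 = 12.
By Pick's theorem A = I + B/2 − 1, so I = 729 − 12/2 + 1 = 724.

724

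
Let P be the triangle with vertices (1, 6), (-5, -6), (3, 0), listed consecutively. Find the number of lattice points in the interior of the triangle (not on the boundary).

Using the shoelace formula, 2A = |[1·(-6) − (-5)·6] + [(-5)·0 − 3·(-6)] + [3·6 − 1·0]| = 60, so the area is 30.
Summing gcd(|Δx|,|Δy|) over the edges gives the boundary count: gcd(6,12) + gcd(8,6) + gcd(2,6) = 6+2+2 = 10.
Pick's theorem gives I = A − B/2 + 1 = 30 − 10/2 + 1 = 26.

26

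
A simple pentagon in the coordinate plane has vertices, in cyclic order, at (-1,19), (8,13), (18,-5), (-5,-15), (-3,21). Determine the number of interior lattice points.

456

Using the shoelace formula, 2A = |[(-1)·13 − 8·19] + [8·(-5) − 18·13] + [18·(-15) − (-5)·(-5)] + [(-5)·21 − (-3)·(-15)] + [(-3)·19 − (-1)·21]| = 920, so the area is 460.
The number of boundary lattice points is Σ gcd(|Δx|,|Δy|) = gcd(9,6) + gcd(10,18) + gcd(23,10) + gcd(2,36) + gcd(2,2) = 3+2+1+2+2 = 10.
Pick's theorem gives I = A − B/2 + 1 = 460 − 10/2 + 1 = 456.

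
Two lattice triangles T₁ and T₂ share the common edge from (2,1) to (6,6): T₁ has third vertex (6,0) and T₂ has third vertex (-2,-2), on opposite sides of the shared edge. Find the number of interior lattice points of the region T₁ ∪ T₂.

9

The union is the simple quadrilateral with vertices (2,1), (6,0), (6,6), (-2,-2) in order.
The shoelace formula gives twice the area as |[2·0 − 6·1] + [6·6 − 6·0] + [6·(-2) − (-2)·6] + [(-2)·1 − 2·(-2)]| = 32, so the area is 16.
The number of boundary lattice points is Σ gcd(|Δx|,|Δy|) = gcd(4,1) + gcd(0,6) + gcd(8,8) + gcd(4,3) = 1+6+8+1 = 16.
By Pick's theorem I = A − B/2 + 1 = 16 − 16/2 + 1 = 9.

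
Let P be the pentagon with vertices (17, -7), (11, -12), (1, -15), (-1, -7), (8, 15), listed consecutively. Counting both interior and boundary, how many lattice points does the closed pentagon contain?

By the shoelace formula, twice the signed area is |(17·(-12) − 11·(-7)) + (11·(-15) − 1·(-12)) + (1·(-7) − (-1)·(-15)) + ((-1)·15 − 8·(-7)) + (8·(-7) − 17·15)| = 572, so the area is 286.
The number of boundary lattice points is Σ gcd(|Δx|,|Δy|) = gcd(6,5) + gcd(10,3) + gcd(2,8) + gcd(9,22) + gcd(9,22) = 1+1+2+1+1 = 6.
Pick's theorem gives I = A − B/2 + 1 = 286 − 6/2 + 1 = 284, so the closed region contains I + B = 284 + 6 = 290 lattice points.

290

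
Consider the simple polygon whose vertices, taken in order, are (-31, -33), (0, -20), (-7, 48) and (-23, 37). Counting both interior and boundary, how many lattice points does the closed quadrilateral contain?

1619

By the shoelace formula, twice the signed area is |[(-31)·(-20) − 0·(-33)] + [0·48 − (-7)·(-20)] + [(-7)·37 − (-23)·48] + [(-23)·(-33) − (-31)·37]| = 3231, so the area is 3231/2.
Summing gcd(|Δx|,|Δy|) over the edges gives the boundary count: gcd(31,13) + gcd(7,68) + gcd(16,11) + gcd(8,70) = 1+1+1+2 = 5.
Pick's theorem gives I = A − B/2 + 1 = 3231/2 − 5/2 + 1 = 1614, so the closed region contains I + B = 1614 + 5 = 1619 lattice points.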